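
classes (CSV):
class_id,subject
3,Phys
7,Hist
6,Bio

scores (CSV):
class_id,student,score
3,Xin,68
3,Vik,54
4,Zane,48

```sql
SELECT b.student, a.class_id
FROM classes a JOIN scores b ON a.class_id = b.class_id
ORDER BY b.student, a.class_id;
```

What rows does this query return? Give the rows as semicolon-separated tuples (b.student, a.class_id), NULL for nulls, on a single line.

(Vik, 3); (Xin, 3)

INNER JOIN keeps only pairs where the ON condition holds.
Matching on a.class_id = b.class_id.
- a[0] class_id=3 → 2 match(es) in b → 2 row(s).
- a[1] class_id=7 → no match; dropped.
- a[2] class_id=6 → no match; dropped.
After projecting and ordering:
b.student | a.class_id
Vik | 3
Xin | 3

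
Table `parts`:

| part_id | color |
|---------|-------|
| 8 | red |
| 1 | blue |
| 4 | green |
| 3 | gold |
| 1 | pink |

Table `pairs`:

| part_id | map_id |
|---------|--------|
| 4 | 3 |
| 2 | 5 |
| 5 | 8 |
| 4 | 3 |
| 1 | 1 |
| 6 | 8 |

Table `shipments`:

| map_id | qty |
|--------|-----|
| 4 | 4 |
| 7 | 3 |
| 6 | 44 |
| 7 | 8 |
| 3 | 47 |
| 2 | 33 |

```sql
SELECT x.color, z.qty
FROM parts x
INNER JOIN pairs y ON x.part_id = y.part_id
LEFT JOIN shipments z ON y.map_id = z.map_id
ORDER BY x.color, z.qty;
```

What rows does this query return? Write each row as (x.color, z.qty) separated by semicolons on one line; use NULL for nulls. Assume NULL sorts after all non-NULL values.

(blue, NULL); (green, 47); (green, 47); (pink, NULL)

Step 1 — x INNER JOIN y on part_id → 4 row(s).
Then LEFT JOIN `shipments z` on map_id: each of those 4 rows is kept; rows whose y.map_id has no match in z get NULL for z's columns.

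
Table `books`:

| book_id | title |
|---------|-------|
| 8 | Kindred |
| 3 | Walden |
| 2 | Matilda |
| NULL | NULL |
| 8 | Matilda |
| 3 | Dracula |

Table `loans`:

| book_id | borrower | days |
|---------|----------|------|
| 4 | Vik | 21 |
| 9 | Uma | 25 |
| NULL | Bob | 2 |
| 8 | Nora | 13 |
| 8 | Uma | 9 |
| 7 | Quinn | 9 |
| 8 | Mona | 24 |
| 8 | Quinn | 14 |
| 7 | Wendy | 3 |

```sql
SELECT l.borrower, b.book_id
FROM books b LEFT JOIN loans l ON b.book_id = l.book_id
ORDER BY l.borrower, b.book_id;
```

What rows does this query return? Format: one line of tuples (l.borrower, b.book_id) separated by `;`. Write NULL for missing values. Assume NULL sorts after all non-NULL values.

LEFT JOIN keeps every row from `books`; unmatched rows get NULL for `loans`'s columns.
Matching on b.book_id = l.book_id. A NULL in a compared column never satisfies the condition.
Matched pairs: 8; unmatched b rows kept: 4.

(Mona, 8); (Mona, 8); (Nora, 8); (Nora, 8); (Quinn, 8); (Quinn, 8); (Uma, 8); (Uma, 8); (NULL, 2); (NULL, 3); (NULL, 3); (NULL, NULL)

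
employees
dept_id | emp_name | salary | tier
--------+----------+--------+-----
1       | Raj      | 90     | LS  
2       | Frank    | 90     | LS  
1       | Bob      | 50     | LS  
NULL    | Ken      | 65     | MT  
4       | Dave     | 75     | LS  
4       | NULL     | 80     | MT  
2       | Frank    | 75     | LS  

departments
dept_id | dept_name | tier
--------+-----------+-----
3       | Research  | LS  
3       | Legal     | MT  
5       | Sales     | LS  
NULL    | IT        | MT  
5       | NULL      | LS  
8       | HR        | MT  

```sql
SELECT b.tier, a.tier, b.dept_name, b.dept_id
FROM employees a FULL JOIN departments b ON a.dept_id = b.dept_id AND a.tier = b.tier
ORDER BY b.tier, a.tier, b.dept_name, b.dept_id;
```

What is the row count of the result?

13

FULL OUTER JOIN keeps every row from both sides; unmatched rows get NULL for the other side's columns.
Matching on a.dept_id = b.dept_id AND a.tier = b.tier. A NULL in a compared column never satisfies the condition.
- a[0] dept_id=1, tier=LS → no match; kept with NULLs on the b side.
- a[1] dept_id=2, tier=LS → no match; kept with NULLs on the b side.
- a[2] dept_id=1, tier=LS → no match; kept with NULLs on the b side.
- a[3] dept_id=NULL, tier=MT → no match; kept with NULLs on the b side.
- a[4] dept_id=4, tier=LS → no match; kept with NULLs on the b side.
- a[5] dept_id=4, tier=MT → no match; kept with NULLs on the b side.
- a[6] dept_id=2, tier=LS → no match; kept with NULLs on the b side.
- plus 6 unmatched b row(s), each kept with NULL a columns.
Total: 0 matched + 13 padded = 13 rows.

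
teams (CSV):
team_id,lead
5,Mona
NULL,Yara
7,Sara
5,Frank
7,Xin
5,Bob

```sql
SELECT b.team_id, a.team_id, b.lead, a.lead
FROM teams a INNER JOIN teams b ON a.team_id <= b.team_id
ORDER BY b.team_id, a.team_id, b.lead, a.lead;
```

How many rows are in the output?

19

INNER JOIN keeps only pairs where the ON condition holds.
Matching on a.team_id <= b.team_id. A NULL in a compared column never satisfies the condition.
- team_id=5: 5 matching b row(s), so 5 row(s) emitted.
- team_id=NULL: no matching b row, dropped.
- team_id=7: 2 matching b row(s), so 2 row(s) emitted.
- team_id=5: 5 matching b row(s), so 5 row(s) emitted.
- team_id=7: 2 matching b row(s), so 2 row(s) emitted.
- team_id=5: 5 matching b row(s), so 5 row(s) emitted.
Total: 19 rows.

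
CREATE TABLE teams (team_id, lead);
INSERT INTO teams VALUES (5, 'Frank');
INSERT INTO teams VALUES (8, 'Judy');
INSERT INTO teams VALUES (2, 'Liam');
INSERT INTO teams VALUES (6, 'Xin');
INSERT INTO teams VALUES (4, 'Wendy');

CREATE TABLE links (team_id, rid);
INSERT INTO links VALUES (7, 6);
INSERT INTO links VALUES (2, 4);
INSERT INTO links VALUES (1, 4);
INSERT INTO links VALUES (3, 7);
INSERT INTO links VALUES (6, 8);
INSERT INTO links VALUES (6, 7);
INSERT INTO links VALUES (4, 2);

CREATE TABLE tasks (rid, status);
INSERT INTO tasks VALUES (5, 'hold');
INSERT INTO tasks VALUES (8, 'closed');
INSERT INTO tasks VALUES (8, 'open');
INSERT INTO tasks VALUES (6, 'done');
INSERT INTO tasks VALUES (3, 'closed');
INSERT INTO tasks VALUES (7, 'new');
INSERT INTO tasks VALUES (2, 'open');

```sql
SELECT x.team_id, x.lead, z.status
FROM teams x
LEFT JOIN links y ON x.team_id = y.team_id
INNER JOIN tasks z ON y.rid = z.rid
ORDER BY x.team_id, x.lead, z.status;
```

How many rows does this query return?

4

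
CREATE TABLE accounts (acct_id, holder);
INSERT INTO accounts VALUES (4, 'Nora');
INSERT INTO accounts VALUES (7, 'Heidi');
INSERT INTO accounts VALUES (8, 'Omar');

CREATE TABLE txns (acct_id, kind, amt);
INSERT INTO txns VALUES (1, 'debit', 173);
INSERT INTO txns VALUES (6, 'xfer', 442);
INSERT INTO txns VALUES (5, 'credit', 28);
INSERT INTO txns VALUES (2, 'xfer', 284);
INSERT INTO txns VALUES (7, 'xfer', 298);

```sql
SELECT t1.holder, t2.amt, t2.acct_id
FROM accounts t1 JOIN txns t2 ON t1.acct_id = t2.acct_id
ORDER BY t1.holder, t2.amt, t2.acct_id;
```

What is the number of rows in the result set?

1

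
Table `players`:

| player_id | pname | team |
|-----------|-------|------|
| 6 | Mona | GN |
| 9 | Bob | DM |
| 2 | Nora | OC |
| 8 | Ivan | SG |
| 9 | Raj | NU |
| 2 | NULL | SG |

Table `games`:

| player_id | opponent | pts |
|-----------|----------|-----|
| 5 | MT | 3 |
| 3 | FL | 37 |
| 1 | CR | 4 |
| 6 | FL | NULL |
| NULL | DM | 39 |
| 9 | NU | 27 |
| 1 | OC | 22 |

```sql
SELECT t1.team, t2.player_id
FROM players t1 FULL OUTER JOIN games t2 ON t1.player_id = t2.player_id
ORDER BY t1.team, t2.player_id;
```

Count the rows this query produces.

11

FULL OUTER JOIN keeps every row from both sides; unmatched rows get NULL for the other side's columns.
Matching on t1.player_id = t2.player_id. A NULL in a compared column never satisfies the condition.
Matched pairs: 3; unmatched t1 rows kept: 3; unmatched t2 rows kept: 5.
Total: 3 matched + 8 padded = 11 rows.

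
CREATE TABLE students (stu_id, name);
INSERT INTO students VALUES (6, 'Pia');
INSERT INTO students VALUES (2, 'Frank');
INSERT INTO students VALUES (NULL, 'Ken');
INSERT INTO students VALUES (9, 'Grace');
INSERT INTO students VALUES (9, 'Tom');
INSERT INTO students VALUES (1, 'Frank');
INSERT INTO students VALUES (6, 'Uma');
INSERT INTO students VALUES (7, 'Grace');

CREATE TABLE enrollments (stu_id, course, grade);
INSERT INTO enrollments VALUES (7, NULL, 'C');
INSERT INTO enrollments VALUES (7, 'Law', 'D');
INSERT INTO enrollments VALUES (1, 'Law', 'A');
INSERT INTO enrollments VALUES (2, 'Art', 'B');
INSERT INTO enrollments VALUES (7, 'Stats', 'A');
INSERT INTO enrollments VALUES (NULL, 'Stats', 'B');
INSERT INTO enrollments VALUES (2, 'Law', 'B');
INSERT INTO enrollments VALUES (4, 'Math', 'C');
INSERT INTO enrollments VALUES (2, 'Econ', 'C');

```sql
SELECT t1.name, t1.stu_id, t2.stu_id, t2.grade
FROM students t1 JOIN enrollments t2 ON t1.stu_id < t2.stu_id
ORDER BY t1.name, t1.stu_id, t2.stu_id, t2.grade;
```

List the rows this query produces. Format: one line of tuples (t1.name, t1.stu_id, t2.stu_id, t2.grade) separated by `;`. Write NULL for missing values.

(Frank, 1, 2, B); (Frank, 1, 2, B); (Frank, 1, 2, C); (Frank, 1, 4, C); (Frank, 1, 7, A); (Frank, 1, 7, C); (Frank, 1, 7, D); (Frank, 2, 4, C); (Frank, 2, 7, A); (Frank, 2, 7, C); (Frank, 2, 7, D); (Pia, 6, 7, A); (Pia, 6, 7, C); (Pia, 6, 7, D); (Uma, 6, 7, A); (Uma, 6, 7, C); (Uma, 6, 7, D)

INNER JOIN keeps only pairs where the ON condition holds.
Matching on t1.stu_id < t2.stu_id. A NULL in a compared column never satisfies the condition.
- t1[0] stu_id=6 → 3 match(es) in t2 → 3 row(s).
- t1[1] stu_id=2 → 4 match(es) in t2 → 4 row(s).
- t1[2] stu_id=NULL → no match; dropped.
- t1[3] stu_id=9 → no match; dropped.
- t1[4] stu_id=9 → no match; dropped.
- t1[5] stu_id=1 → 7 match(es) in t2 → 7 row(s).
- t1[6] stu_id=6 → 3 match(es) in t2 → 3 row(s).
- t1[7] stu_id=7 → no match; dropped.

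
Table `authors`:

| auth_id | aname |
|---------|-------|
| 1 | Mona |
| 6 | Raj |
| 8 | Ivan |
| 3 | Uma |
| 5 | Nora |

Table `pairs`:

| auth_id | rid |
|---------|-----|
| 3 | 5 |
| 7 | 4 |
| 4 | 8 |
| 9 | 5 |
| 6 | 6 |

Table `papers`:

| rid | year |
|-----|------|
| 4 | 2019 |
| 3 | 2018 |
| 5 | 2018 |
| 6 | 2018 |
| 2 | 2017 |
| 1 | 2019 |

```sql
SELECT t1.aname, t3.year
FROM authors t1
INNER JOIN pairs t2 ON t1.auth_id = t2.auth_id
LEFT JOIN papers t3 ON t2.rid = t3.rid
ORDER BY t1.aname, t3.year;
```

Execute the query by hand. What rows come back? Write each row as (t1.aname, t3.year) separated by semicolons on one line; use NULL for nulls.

(Raj, 2018); (Uma, 2018)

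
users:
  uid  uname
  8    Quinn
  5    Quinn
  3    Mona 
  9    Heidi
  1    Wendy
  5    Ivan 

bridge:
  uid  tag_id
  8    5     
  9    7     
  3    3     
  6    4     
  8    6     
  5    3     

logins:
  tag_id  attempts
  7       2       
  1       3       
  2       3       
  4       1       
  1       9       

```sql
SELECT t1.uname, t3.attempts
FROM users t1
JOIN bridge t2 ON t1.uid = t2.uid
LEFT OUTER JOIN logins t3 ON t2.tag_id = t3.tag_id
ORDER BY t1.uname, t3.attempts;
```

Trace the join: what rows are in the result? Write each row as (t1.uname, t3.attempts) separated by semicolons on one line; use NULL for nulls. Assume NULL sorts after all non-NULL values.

Joins associate left-to-right: users INNER JOIN bridge on uid gives 6 intermediate row(s).
Then LEFT JOIN `logins t3` on tag_id: each of those 6 rows is kept; rows whose t2.tag_id has no match in t3 get NULL for t3's columns.

(Heidi, 2); (Ivan, NULL); (Mona, NULL); (Quinn, NULL); (Quinn, NULL); (Quinn, NULL)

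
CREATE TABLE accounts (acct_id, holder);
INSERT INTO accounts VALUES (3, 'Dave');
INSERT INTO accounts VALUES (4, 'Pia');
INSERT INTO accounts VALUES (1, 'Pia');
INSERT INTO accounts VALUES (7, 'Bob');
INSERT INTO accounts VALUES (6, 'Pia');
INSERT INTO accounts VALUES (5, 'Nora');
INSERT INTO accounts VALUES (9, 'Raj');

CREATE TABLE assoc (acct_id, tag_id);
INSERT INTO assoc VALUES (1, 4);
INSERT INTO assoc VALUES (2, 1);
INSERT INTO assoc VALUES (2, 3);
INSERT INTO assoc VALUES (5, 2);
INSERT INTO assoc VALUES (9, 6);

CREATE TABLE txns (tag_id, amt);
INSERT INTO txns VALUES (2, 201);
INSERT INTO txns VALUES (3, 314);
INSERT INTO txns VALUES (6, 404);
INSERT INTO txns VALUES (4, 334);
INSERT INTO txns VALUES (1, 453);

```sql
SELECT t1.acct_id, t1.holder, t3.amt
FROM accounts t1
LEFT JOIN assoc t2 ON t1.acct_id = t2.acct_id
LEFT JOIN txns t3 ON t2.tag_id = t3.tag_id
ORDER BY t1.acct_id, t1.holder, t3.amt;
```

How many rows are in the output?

Evaluate left to right. First `accounts t1 LEFT JOIN assoc t2` on acct_id: 7 row(s).
Then LEFT JOIN `txns t3` on tag_id: each of those 7 rows is kept; rows whose t2.tag_id has no match in t3 get NULL for t3's columns.
Result: 7 row(s).

7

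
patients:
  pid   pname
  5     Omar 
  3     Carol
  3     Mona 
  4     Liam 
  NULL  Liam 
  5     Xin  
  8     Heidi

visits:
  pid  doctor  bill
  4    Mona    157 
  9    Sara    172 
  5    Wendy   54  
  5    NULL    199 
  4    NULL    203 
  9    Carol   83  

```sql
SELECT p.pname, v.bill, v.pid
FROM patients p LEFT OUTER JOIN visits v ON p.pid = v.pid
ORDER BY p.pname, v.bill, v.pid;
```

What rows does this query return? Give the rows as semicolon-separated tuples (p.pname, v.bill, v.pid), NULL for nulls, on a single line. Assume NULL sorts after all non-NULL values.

LEFT JOIN keeps every row from `patients`; unmatched rows get NULL for `visits`'s columns.
Matching on p.pid = v.pid. A NULL in a compared column never satisfies the condition.
- pid=5: 2 matching v row(s), so 2 row(s) emitted.
- pid=3: no v row matches, row kept with v columns NULL.
- pid=3: no v row matches, row kept with v columns NULL.
- pid=4: 2 matching v row(s), so 2 row(s) emitted.
- pid=NULL: no v row matches, row kept with v columns NULL.
- pid=5: 2 matching v row(s), so 2 row(s) emitted.
- pid=8: no v row matches, row kept with v columns NULL.
After projecting and ordering:
p.pname | v.bill | v.pid
Carol | NULL | NULL
Heidi | NULL | NULL
Liam | 157 | 4
Liam | 203 | 4
Liam | NULL | NULL
Mona | NULL | NULL
Omar | 54 | 5
Omar | 199 | 5
Xin | 54 | 5
Xin | 199 | 5

(Carol, NULL, NULL); (Heidi, NULL, NULL); (Liam, 157, 4); (Liam, 203, 4); (Liam, NULL, NULL); (Mona, NULL, NULL); (Omar, 54, 5); (Omar, 199, 5); (Xin, 54, 5); (Xin, 199, 5)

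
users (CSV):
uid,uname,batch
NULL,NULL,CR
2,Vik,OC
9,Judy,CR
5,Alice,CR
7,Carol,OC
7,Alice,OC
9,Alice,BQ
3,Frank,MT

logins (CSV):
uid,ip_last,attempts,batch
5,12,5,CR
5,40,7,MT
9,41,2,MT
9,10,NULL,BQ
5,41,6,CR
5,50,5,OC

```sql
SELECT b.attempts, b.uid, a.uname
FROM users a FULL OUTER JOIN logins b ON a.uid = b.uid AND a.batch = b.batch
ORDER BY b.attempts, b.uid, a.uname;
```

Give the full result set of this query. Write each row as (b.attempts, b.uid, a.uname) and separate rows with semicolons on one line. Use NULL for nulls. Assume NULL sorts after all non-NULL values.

(2, 9, NULL); (5, 5, Alice); (5, 5, NULL); (6, 5, Alice); (7, 5, NULL); (NULL, 9, Alice); (NULL, NULL, Alice); (NULL, NULL, Carol); (NULL, NULL, Frank); (NULL, NULL, Judy); (NULL, NULL, Vik); (NULL, NULL, NULL)

FULL OUTER JOIN keeps every row from both sides; unmatched rows get NULL for the other side's columns.
Matching on a.uid = b.uid AND a.batch = b.batch. A NULL in a compared column never satisfies the condition.
- a[0] uid=NULL, batch=CR → no match; kept with NULLs on the b side.
- a[1] uid=2, batch=OC → no match; kept with NULLs on the b side.
- a[2] uid=9, batch=CR → no match; kept with NULLs on the b side.
- a[3] uid=5, batch=CR → 2 match(es) in b → 2 row(s).
- a[4] uid=7, batch=OC → no match; kept with NULLs on the b side.
- a[5] uid=7, batch=OC → no match; kept with NULLs on the b side.
- a[6] uid=9, batch=BQ → 1 match(es) in b → 1 row(s).
- a[7] uid=3, batch=MT → no match; kept with NULLs on the b side.
- 3 row(s) from b found no a partner → padded with NULL.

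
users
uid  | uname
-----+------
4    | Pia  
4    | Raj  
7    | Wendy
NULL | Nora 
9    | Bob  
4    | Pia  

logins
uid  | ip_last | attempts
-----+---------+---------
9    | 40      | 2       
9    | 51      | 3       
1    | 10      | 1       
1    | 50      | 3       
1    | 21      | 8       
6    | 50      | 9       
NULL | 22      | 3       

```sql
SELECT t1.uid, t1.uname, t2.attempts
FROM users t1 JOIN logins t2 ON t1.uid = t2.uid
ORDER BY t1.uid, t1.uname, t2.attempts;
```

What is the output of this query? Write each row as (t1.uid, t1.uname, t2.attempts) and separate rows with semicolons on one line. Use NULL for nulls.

(9, Bob, 2); (9, Bob, 3)

INNER JOIN keeps only pairs where the ON condition holds.
Matching on t1.uid = t2.uid. A NULL in a compared column never satisfies the condition.
Matched pairs: 2.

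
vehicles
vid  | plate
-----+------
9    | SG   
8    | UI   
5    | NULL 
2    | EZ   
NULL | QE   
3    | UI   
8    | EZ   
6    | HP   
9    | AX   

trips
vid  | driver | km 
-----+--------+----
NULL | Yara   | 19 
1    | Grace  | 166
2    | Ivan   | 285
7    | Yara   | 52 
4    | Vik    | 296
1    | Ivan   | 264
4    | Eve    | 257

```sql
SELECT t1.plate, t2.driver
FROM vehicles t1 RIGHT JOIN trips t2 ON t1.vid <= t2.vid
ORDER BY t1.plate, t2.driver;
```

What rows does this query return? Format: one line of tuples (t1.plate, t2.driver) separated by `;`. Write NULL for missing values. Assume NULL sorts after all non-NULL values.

RIGHT JOIN keeps every row from `trips`; unmatched rows get NULL for `vehicles`'s columns.
Matching on t1.vid <= t2.vid. A NULL in a compared column never satisfies the condition.
- t1 (vid=9) has no partner in t2.
- t1 (vid=8) has no partner in t2.
- t1 (vid=5) pairs with 1 row(s) of t2.
- t1 (vid=2) pairs with 4 row(s) of t2.
- t1 (vid=NULL) has no partner in t2.
- t1 (vid=3) pairs with 3 row(s) of t2.
- t1 (vid=8) has no partner in t2.
- t1 (vid=6) pairs with 1 row(s) of t2.
- t1 (vid=9) has no partner in t2.
- 3 row(s) from t2 found no t1 partner → padded with NULL.

(EZ, Eve); (EZ, Ivan); (EZ, Vik); (EZ, Yara); (HP, Yara); (UI, Eve); (UI, Vik); (UI, Yara); (NULL, Grace); (NULL, Ivan); (NULL, Yara); (NULL, Yara)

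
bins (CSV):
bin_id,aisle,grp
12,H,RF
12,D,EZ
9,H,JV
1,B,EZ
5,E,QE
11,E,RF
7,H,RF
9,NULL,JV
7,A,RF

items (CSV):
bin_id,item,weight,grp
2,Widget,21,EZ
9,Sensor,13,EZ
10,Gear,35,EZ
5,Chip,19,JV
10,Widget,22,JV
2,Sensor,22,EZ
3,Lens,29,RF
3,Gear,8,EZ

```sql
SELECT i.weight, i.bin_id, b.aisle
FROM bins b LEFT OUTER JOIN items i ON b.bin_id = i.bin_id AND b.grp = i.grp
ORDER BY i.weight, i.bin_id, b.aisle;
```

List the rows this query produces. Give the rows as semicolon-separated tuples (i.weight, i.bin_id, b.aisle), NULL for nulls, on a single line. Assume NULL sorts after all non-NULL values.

(NULL, NULL, A); (NULL, NULL, B); (NULL, NULL, D); (NULL, NULL, E); (NULL, NULL, E); (NULL, NULL, H); (NULL, NULL, H); (NULL, NULL, H); (NULL, NULL, NULL)

LEFT JOIN keeps every row from `bins`; unmatched rows get NULL for `items`'s columns.
Matching on b.bin_id = i.bin_id AND b.grp = i.grp.
- bin_id=12, grp=RF: no i row matches, row kept with i columns NULL.
- bin_id=12, grp=EZ: no i row matches, row kept with i columns NULL.
- bin_id=9, grp=JV: no i row matches, row kept with i columns NULL.
- bin_id=1, grp=EZ: no i row matches, row kept with i columns NULL.
- bin_id=5, grp=QE: no i row matches, row kept with i columns NULL.
- bin_id=11, grp=RF: no i row matches, row kept with i columns NULL.
- bin_id=7, grp=RF: no i row matches, row kept with i columns NULL.
- bin_id=9, grp=JV: no i row matches, row kept with i columns NULL.
- bin_id=7, grp=RF: no i row matches, row kept with i columns NULL.
After projecting and ordering:
i.weight | i.bin_id | b.aisle
NULL | NULL | A
NULL | NULL | B
NULL | NULL | D
NULL | NULL | E
NULL | NULL | E
NULL | NULL | H
NULL | NULL | H
NULL | NULL | H
NULL | NULL | NULL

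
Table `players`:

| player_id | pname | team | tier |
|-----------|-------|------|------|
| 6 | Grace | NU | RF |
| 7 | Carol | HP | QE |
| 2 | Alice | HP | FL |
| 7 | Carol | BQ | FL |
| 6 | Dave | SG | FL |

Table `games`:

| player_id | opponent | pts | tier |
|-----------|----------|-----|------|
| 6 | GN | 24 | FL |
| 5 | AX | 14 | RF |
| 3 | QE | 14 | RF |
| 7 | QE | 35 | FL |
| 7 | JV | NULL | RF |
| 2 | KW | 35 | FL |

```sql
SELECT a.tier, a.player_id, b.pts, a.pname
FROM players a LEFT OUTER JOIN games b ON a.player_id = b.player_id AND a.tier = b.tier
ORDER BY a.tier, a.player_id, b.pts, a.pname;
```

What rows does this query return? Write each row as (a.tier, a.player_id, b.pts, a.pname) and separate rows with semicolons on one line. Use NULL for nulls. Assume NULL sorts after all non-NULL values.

LEFT JOIN keeps every row from `players`; unmatched rows get NULL for `games`'s columns.
Matching on a.player_id = b.player_id AND a.tier = b.tier.
- a[0] player_id=6, tier=RF → no match; kept with NULLs on the b side.
- a[1] player_id=7, tier=QE → no match; kept with NULLs on the b side.
- a[2] player_id=2, tier=FL → 1 match(es) in b → 1 row(s).
- a[3] player_id=7, tier=FL → 1 match(es) in b → 1 row(s).
- a[4] player_id=6, tier=FL → 1 match(es) in b → 1 row(s).
After projecting and ordering:
a.tier | a.player_id | b.pts | a.pname
FL | 2 | 35 | Alice
FL | 6 | 24 | Dave
FL | 7 | 35 | Carol
QE | 7 | NULL | Carol
RF | 6 | NULL | Grace

(FL, 2, 35, Alice); (FL, 6, 24, Dave); (FL, 7, 35, Carol); (QE, 7, NULL, Carol); (RF, 6, NULL, Grace)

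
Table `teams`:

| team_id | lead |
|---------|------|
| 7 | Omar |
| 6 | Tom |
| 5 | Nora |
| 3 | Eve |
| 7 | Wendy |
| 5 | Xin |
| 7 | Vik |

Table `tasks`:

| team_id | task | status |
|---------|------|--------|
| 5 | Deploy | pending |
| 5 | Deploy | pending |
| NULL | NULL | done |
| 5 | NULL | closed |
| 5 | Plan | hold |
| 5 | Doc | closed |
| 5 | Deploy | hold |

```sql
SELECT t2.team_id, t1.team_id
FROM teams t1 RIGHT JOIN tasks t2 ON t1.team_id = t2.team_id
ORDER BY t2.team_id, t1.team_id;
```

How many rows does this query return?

RIGHT JOIN keeps every row from `tasks`; unmatched rows get NULL for `teams`'s columns.
Matching on t1.team_id = t2.team_id. A NULL in a compared column never satisfies the condition.
- t1 row (team_id=7): no match.
- t1 row (team_id=6): no match.
- t1 row (team_id=5): matches 6 t2 row(s) → 6 output row(s).
- t1 row (team_id=3): no match.
- t1 row (team_id=7): no match.
- t1 row (team_id=5): matches 6 t2 row(s) → 6 output row(s).
- t1 row (team_id=7): no match.
- plus 1 unmatched t2 row(s), each kept with NULL t1 columns.
Total: 12 matched + 1 padded = 13 rows.

13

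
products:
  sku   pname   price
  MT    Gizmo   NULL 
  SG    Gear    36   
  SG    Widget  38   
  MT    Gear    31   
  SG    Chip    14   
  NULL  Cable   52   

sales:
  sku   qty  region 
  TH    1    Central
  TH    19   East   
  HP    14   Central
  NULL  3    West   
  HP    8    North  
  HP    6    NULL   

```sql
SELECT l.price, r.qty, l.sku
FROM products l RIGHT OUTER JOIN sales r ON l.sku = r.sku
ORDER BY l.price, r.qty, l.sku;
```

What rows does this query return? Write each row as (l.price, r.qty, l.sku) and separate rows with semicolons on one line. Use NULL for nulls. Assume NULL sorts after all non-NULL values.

(NULL, 1, NULL); (NULL, 3, NULL); (NULL, 6, NULL); (NULL, 8, NULL); (NULL, 14, NULL); (NULL, 19, NULL)

RIGHT JOIN keeps every row from `sales`; unmatched rows get NULL for `products`'s columns.
Matching on l.sku = r.sku. A NULL in a compared column never satisfies the condition.
Matched pairs: 0; unmatched r rows kept: 6.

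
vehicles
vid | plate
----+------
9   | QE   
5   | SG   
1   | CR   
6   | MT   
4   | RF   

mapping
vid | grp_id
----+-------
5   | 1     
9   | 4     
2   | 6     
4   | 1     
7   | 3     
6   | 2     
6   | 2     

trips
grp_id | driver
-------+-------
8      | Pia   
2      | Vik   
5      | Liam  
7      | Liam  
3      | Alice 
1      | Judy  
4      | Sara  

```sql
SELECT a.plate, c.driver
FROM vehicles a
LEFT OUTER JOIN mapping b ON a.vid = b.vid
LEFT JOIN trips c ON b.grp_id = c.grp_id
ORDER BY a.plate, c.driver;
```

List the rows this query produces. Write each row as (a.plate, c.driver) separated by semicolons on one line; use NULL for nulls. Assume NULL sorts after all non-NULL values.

(CR, NULL); (MT, Vik); (MT, Vik); (QE, Sara); (RF, Judy); (SG, Judy)

Evaluate left to right. First `vehicles a LEFT JOIN mapping b` on vid: 6 row(s).
Then LEFT JOIN `trips c` on grp_id: each of those 6 rows is kept; rows whose b.grp_id has no match in c get NULL for c's columns.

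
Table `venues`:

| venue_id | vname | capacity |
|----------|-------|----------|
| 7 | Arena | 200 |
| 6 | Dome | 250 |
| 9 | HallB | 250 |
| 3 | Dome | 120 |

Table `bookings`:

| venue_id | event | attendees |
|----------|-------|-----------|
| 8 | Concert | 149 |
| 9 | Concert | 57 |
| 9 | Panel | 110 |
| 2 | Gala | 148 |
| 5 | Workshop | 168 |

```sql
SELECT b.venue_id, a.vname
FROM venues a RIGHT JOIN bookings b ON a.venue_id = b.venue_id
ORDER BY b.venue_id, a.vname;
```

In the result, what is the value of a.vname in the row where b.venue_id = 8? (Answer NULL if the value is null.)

RIGHT JOIN keeps every row from `bookings`; unmatched rows get NULL for `venues`'s columns.
Matching on a.venue_id = b.venue_id.
Matched pairs: 2; unmatched b rows kept: 3.

NULL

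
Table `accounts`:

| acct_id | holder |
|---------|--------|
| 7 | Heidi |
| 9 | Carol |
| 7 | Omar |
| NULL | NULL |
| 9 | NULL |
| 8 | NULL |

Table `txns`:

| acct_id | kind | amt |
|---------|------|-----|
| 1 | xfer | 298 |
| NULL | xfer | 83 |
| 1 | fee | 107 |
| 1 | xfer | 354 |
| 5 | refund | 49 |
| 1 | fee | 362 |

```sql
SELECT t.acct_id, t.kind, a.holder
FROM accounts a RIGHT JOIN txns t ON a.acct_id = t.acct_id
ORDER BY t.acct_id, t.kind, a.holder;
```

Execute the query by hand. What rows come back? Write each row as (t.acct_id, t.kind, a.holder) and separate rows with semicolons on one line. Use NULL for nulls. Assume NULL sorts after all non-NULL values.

(1, fee, NULL); (1, fee, NULL); (1, xfer, NULL); (1, xfer, NULL); (5, refund, NULL); (NULL, xfer, NULL)

RIGHT JOIN keeps every row from `txns`; unmatched rows get NULL for `accounts`'s columns.
Matching on a.acct_id = t.acct_id. A NULL in a compared column never satisfies the condition.
- a[0] acct_id=7 → no match.
- a[1] acct_id=9 → no match.
- a[2] acct_id=7 → no match.
- a[3] acct_id=NULL → no match.
- a[4] acct_id=9 → no match.
- a[5] acct_id=8 → no match.
- 6 t row(s) had no a match → kept, a columns NULL.
After projecting and ordering:
t.acct_id | t.kind | a.holder
1 | fee | NULL
1 | fee | NULL
1 | xfer | NULL
1 | xfer | NULL
5 | refund | NULL
NULL | xfer | NULL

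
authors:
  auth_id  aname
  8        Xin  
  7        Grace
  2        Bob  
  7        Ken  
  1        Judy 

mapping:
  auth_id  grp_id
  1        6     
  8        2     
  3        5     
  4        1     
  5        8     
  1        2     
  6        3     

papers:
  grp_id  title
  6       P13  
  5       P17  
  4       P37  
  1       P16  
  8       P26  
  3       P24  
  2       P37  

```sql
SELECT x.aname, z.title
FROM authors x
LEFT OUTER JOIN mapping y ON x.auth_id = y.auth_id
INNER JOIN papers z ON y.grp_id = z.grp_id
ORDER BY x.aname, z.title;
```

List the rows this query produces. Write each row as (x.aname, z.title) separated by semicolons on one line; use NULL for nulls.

(Judy, P13); (Judy, P37); (Xin, P37)

Evaluate left to right. First `authors x LEFT JOIN mapping y` on auth_id: 6 row(s).
Then INNER JOIN `papers z` on grp_id: keep only rows whose y.grp_id appears in z.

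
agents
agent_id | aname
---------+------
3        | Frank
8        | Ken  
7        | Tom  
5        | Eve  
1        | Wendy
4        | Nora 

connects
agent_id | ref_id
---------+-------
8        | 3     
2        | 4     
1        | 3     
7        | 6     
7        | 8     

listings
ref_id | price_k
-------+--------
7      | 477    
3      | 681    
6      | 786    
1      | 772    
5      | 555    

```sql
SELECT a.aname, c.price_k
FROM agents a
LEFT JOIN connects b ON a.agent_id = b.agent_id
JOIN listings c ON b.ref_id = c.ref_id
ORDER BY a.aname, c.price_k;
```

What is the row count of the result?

3

Step 1 — a LEFT JOIN b on agent_id → 7 row(s).
Then INNER JOIN `listings c` on ref_id: keep only rows whose b.ref_id appears in c.
Result: 3 row(s).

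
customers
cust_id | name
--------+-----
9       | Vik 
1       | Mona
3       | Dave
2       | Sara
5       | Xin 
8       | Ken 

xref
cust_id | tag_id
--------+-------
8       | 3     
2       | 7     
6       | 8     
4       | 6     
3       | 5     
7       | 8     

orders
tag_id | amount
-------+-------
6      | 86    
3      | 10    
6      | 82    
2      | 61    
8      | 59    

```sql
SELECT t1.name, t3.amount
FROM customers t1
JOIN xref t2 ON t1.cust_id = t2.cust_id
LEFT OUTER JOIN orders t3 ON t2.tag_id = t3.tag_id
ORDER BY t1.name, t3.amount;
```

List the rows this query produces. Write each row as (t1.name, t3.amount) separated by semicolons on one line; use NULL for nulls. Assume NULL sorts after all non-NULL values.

Joins associate left-to-right: customers INNER JOIN xref on cust_id gives 3 intermediate row(s).
Then LEFT JOIN `orders t3` on tag_id: each of those 3 rows is kept; rows whose t2.tag_id has no match in t3 get NULL for t3's columns.

(Dave, NULL); (Ken, 10); (Sara, NULL)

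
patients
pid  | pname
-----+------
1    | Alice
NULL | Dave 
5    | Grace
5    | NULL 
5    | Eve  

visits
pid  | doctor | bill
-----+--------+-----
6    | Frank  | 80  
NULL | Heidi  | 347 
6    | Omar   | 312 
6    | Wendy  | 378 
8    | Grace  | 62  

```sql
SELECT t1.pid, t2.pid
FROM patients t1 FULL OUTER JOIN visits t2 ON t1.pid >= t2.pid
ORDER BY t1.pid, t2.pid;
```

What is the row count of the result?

10

FULL OUTER JOIN keeps every row from both sides; unmatched rows get NULL for the other side's columns.
Matching on t1.pid >= t2.pid. A NULL in a compared column never satisfies the condition.
- t1 row (pid=1): no match → kept, t2 columns NULL.
- t1 row (pid=NULL): no match → kept, t2 columns NULL.
- t1 row (pid=5): no match → kept, t2 columns NULL.
- t1 row (pid=5): no match → kept, t2 columns NULL.
- t1 row (pid=5): no match → kept, t2 columns NULL.
- 5 row(s) from t2 found no t1 partner → padded with NULL.
Total: 0 matched + 10 padded = 10 rows.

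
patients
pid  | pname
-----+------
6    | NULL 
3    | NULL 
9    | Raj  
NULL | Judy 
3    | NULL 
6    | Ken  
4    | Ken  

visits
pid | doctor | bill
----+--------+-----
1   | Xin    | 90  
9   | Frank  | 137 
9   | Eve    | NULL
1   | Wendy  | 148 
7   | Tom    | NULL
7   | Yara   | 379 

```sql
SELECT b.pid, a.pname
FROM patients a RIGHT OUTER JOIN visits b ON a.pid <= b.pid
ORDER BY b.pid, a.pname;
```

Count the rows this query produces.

24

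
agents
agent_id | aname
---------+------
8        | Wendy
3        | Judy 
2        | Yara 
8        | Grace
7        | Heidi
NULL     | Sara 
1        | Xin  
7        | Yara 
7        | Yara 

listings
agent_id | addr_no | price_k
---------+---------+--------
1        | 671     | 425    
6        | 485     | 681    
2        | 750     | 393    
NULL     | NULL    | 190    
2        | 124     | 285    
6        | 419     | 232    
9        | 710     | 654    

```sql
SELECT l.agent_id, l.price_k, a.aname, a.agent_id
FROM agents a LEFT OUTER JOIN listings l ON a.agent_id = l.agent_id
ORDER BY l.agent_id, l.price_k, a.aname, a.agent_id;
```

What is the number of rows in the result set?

10

LEFT JOIN keeps every row from `agents`; unmatched rows get NULL for `listings`'s columns.
Matching on a.agent_id = l.agent_id. A NULL in a compared column never satisfies the condition.
- a (agent_id=8) has no partner → padded with NULL.
- a (agent_id=3) has no partner → padded with NULL.
- a (agent_id=2) pairs with 2 row(s) of l.
- a (agent_id=8) has no partner → padded with NULL.
- a (agent_id=7) has no partner → padded with NULL.
- a (agent_id=NULL) has no partner → padded with NULL.
- a (agent_id=1) pairs with 1 row(s) of l.
- a (agent_id=7) has no partner → padded with NULL.
- a (agent_id=7) has no partner → padded with NULL.
Total: 3 matched + 7 padded = 10 rows.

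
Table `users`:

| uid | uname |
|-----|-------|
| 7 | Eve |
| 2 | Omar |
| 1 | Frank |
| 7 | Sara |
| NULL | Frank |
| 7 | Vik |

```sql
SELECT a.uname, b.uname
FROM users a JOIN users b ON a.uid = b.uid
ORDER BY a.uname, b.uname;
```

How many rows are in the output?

11

INNER JOIN keeps only pairs where the ON condition holds.
Matching on a.uid = b.uid. A NULL in a compared column never satisfies the condition.
- a row (uid=7): matches 3 b row(s) → 3 output row(s).
- a row (uid=2): matches 1 b row(s) → 1 output row(s).
- a row (uid=1): matches 1 b row(s) → 1 output row(s).
- a row (uid=7): matches 3 b row(s) → 3 output row(s).
- a row (uid=NULL): no match → dropped.
- a row (uid=7): matches 3 b row(s) → 3 output row(s).
Total: 11 rows.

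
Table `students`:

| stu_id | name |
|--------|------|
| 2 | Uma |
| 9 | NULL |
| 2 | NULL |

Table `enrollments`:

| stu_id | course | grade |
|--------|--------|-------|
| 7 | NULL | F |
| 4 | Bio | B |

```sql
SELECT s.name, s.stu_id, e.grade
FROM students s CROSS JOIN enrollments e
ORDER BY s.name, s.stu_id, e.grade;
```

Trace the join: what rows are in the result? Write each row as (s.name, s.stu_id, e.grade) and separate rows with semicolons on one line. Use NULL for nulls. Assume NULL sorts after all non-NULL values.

CROSS JOIN pairs every row of `students` with every row of `enrollments`: 3 × 2 = 6 rows.
After projecting and ordering:
s.name | s.stu_id | e.grade
Uma | 2 | B
Uma | 2 | F
NULL | 2 | B
NULL | 2 | F
NULL | 9 | B
NULL | 9 | F

(Uma, 2, B); (Uma, 2, F); (NULL, 2, B); (NULL, 2, F); (NULL, 9, B); (NULL, 9, F)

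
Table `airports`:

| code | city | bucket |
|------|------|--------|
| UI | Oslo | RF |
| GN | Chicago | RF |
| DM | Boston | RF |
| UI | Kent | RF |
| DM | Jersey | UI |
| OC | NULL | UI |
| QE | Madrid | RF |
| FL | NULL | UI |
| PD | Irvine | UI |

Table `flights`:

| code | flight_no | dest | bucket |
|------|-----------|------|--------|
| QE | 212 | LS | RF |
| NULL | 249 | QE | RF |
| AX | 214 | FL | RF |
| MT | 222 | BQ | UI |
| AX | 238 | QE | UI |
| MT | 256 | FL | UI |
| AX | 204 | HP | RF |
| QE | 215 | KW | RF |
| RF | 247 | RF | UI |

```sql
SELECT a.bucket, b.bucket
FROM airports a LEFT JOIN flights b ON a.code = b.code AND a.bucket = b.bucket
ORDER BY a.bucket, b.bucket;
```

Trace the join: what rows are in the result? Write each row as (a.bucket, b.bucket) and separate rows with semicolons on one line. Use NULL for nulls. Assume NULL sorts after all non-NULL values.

LEFT JOIN keeps every row from `airports`; unmatched rows get NULL for `flights`'s columns.
Matching on a.code = b.code AND a.bucket = b.bucket. A NULL in a compared column never satisfies the condition.
- a[0] code=UI, bucket=RF → no match; kept with NULLs on the b side.
- a[1] code=GN, bucket=RF → no match; kept with NULLs on the b side.
- a[2] code=DM, bucket=RF → no match; kept with NULLs on the b side.
- a[3] code=UI, bucket=RF → no match; kept with NULLs on the b side.
- a[4] code=DM, bucket=UI → no match; kept with NULLs on the b side.
- a[5] code=OC, bucket=UI → no match; kept with NULLs on the b side.
- a[6] code=QE, bucket=RF → 2 match(es) in b → 2 row(s).
- a[7] code=FL, bucket=UI → no match; kept with NULLs on the b side.
- a[8] code=PD, bucket=UI → no match; kept with NULLs on the b side.
After projecting and ordering:
a.bucket | b.bucket
RF | RF
RF | RF
RF | NULL
RF | NULL
RF | NULL
RF | NULL
UI | NULL
UI | NULL
UI | NULL
UI | NULL

(RF, RF); (RF, RF); (RF, NULL); (RF, NULL); (RF, NULL); (RF, NULL); (UI, NULL); (UI, NULL); (UI, NULL); (UI, NULL)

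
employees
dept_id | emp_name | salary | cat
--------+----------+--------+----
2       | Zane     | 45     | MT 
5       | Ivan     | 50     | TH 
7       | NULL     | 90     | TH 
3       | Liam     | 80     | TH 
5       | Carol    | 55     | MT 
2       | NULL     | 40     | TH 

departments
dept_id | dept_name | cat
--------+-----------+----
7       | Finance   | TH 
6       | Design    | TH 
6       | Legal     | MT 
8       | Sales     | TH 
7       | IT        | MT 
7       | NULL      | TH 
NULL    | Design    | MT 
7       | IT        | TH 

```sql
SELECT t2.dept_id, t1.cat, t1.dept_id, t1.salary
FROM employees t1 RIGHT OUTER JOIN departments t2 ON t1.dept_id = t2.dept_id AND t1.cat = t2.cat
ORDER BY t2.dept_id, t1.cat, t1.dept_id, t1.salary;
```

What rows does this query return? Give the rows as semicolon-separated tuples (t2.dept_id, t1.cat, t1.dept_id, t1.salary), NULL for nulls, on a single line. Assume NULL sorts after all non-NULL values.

RIGHT JOIN keeps every row from `departments`; unmatched rows get NULL for `employees`'s columns.
Matching on t1.dept_id = t2.dept_id AND t1.cat = t2.cat. A NULL in a compared column never satisfies the condition.
- dept_id=2, cat=MT: no matching t2 row.
- dept_id=5, cat=TH: no matching t2 row.
- dept_id=7, cat=TH: 3 matching t2 row(s), so 3 row(s) emitted.
- dept_id=3, cat=TH: no matching t2 row.
- dept_id=5, cat=MT: no matching t2 row.
- dept_id=2, cat=TH: no matching t2 row.
- 5 row(s) from t2 found no t1 partner → padded with NULL.
After projecting and ordering:
t2.dept_id | t1.cat | t1.dept_id | t1.salary
6 | NULL | NULL | NULL
6 | NULL | NULL | NULL
7 | TH | 7 | 90
7 | TH | 7 | 90
7 | TH | 7 | 90
7 | NULL | NULL | NULL
8 | NULL | NULL | NULL
NULL | NULL | NULL | NULL

(6, NULL, NULL, NULL); (6, NULL, NULL, NULL); (7, TH, 7, 90); (7, TH, 7, 90); (7, TH, 7, 90); (7, NULL, NULL, NULL); (8, NULL, NULL, NULL); (NULL, NULL, NULL, NULL)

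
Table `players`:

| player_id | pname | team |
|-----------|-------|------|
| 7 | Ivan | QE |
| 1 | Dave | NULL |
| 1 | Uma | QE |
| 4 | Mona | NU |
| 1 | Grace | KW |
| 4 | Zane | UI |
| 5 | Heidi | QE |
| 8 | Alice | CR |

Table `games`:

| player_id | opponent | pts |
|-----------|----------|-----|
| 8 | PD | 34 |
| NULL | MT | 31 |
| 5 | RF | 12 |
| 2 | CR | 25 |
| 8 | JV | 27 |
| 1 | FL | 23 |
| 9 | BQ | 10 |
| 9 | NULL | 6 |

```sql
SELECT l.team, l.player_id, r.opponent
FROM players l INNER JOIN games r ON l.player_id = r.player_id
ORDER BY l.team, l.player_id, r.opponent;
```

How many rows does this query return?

6

INNER JOIN keeps only pairs where the ON condition holds.
Matching on l.player_id = r.player_id. A NULL in a compared column never satisfies the condition.
- l row (player_id=7): no match → dropped.
- l row (player_id=1): matches 1 r row(s) → 1 output row(s).
- l row (player_id=1): matches 1 r row(s) → 1 output row(s).
- l row (player_id=4): no match → dropped.
- l row (player_id=1): matches 1 r row(s) → 1 output row(s).
- l row (player_id=4): no match → dropped.
- l row (player_id=5): matches 1 r row(s) → 1 output row(s).
- l row (player_id=8): matches 2 r row(s) → 2 output row(s).
Total: 6 rows.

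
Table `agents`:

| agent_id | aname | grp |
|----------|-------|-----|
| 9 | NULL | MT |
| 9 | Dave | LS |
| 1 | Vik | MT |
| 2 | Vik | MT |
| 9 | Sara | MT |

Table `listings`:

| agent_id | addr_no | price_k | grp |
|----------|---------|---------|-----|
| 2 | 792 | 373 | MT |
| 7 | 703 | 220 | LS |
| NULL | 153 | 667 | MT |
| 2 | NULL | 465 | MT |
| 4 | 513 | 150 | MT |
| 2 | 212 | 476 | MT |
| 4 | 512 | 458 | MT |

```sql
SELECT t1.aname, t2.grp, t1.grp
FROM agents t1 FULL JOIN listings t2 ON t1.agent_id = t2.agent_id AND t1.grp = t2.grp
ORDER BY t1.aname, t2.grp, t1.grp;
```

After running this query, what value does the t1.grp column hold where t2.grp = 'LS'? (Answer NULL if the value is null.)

NULL

FULL OUTER JOIN keeps every row from both sides; unmatched rows get NULL for the other side's columns.
Matching on t1.agent_id = t2.agent_id AND t1.grp = t2.grp. A NULL in a compared column never satisfies the condition.
- agent_id=9, grp=MT: no t2 row matches, row kept with t2 columns NULL.
- agent_id=9, grp=LS: no t2 row matches, row kept with t2 columns NULL.
- agent_id=1, grp=MT: no t2 row matches, row kept with t2 columns NULL.
- agent_id=2, grp=MT: 3 matching t2 row(s), so 3 row(s) emitted.
- agent_id=9, grp=MT: no t2 row matches, row kept with t2 columns NULL.
- 4 t2 row(s) had no t1 match → kept, t1 columns NULL.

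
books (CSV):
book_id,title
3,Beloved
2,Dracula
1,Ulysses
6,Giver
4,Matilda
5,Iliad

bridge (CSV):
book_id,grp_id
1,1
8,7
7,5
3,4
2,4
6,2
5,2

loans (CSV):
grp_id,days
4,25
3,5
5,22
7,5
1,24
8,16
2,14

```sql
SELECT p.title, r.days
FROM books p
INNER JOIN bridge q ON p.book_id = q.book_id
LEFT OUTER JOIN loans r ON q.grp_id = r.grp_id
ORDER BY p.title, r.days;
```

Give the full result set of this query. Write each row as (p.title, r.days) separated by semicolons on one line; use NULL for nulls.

(Beloved, 25); (Dracula, 25); (Giver, 14); (Iliad, 14); (Ulysses, 24)

Evaluate left to right. First `books p INNER JOIN bridge q` on book_id: 5 row(s).
Then LEFT JOIN `loans r` on grp_id: each of those 5 rows is kept; rows whose q.grp_id has no match in r get NULL for r's columns.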